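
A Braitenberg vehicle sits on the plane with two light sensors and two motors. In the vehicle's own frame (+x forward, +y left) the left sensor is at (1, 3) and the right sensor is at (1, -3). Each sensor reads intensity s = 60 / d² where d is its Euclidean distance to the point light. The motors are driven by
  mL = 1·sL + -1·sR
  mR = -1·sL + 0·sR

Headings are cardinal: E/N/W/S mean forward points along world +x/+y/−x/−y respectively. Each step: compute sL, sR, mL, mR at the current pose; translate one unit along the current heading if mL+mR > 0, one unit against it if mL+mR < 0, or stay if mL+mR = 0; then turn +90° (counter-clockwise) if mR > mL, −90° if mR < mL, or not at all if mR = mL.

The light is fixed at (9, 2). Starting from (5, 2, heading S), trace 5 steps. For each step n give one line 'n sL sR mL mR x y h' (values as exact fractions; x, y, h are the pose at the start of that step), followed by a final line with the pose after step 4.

n=0: pose=(5,2,S); sL=30, sR=6/5; mL=144/5, mR=-30; mL+mR=-6/5 → advance -1; mR−mL=-294/5 → turn -1·90°
n=1: pose=(5,3,W); sL=60/29, sR=60/41; mL=720/1189, mR=-60/29; mL+mR=-60/41 → advance -1; mR−mL=-3180/1189 → turn -1·90°
n=2: pose=(6,3,N); sL=3/2, sR=15; mL=-27/2, mR=-3/2; mL+mR=-15 → advance -1; mR−mL=12 → turn +1·90°
n=3: pose=(6,2,W); sL=12/5, sR=12/5; mL=0, mR=-12/5; mL+mR=-12/5 → advance -1; mR−mL=-12/5 → turn -1·90°
n=4: pose=(7,2,N); sL=30/13, sR=30; mL=-360/13, mR=-30/13; mL+mR=-30 → advance -1; mR−mL=330/13 → turn +1·90°

0 30 6/5 144/5 -30 5 2 S
1 60/29 60/41 720/1189 -60/29 5 3 W
2 3/2 15 -27/2 -3/2 6 3 N
3 12/5 12/5 0 -12/5 6 2 W
4 30/13 30 -360/13 -30/13 7 2 N
final 7 1 W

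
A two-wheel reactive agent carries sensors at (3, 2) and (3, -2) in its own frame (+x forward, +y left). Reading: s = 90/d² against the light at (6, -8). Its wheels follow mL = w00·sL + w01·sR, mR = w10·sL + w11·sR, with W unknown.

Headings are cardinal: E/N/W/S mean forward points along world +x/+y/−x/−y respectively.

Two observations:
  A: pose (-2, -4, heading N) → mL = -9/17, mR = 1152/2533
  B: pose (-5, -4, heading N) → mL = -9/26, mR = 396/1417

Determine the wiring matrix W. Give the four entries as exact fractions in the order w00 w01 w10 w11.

obs A: pose=(-2,-4,N) → sL=90/149, sR=18/17, mL=-9/17, mR=1152/2533
obs B: pose=(-5,-4,N) → sL=45/109, sR=9/13, mL=-9/26, mR=396/1417
sensor matrix S = [[90/149, 18/17], [45/109, 9/13]]; det S = -68040/3589261
solve [mL_A; mL_B] = S·[w00; w01] and [mR_A; mR_B] = S·[w10; w11]:
  w00 = 0, w01 = -1/2, w10 = -1, w11 = 1

0 -1/2 -1 1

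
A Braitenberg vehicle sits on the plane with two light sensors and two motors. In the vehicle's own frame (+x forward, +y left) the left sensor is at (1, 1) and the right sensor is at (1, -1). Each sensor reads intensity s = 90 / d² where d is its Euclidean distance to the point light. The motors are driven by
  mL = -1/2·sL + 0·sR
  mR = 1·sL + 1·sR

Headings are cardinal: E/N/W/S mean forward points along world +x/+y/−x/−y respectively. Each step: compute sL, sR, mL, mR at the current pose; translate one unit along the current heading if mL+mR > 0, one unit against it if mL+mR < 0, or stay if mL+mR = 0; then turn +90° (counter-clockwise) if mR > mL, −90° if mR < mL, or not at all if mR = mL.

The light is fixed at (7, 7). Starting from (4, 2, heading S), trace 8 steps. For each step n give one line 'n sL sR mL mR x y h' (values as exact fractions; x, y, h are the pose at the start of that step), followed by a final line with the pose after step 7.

0 9/4 45/26 -9/8 207/52 4 2 S
1 90/29 90/53 -45/29 7380/1537 4 1 E
2 45/17 45/13 -45/34 1350/221 5 1 N
3 2 18/5 -1 28/5 5 2 W
4 9/4 45/26 -9/8 207/52 4 2 S
5 90/29 90/53 -45/29 7380/1537 4 1 E
6 45/17 45/13 -45/34 1350/221 5 1 N
7 2 18/5 -1 28/5 5 2 W
final 4 2 S

n=0: pose=(4,2,S); sL=9/4, sR=45/26; mL=-9/8, mR=207/52; mL+mR=297/104 → advance +1; mR−mL=531/104 → turn +1·90°
n=1: pose=(4,1,E); sL=90/29, sR=90/53; mL=-45/29, mR=7380/1537; mL+mR=4995/1537 → advance +1; mR−mL=9765/1537 → turn +1·90°
n=2: pose=(5,1,N); sL=45/17, sR=45/13; mL=-45/34, mR=1350/221; mL+mR=2115/442 → advance +1; mR−mL=3285/442 → turn +1·90°
n=3: pose=(5,2,W); sL=2, sR=18/5; mL=-1, mR=28/5; mL+mR=23/5 → advance +1; mR−mL=33/5 → turn +1·90°
n=4: pose=(4,2,S); sL=9/4, sR=45/26; mL=-9/8, mR=207/52; mL+mR=297/104 → advance +1; mR−mL=531/104 → turn +1·90°
n=5: pose=(4,1,E); sL=90/29, sR=90/53; mL=-45/29, mR=7380/1537; mL+mR=4995/1537 → advance +1; mR−mL=9765/1537 → turn +1·90°
n=6: pose=(5,1,N); sL=45/17, sR=45/13; mL=-45/34, mR=1350/221; mL+mR=2115/442 → advance +1; mR−mL=3285/442 → turn +1·90°
n=7: pose=(5,2,W); sL=2, sR=18/5; mL=-1, mR=28/5; mL+mR=23/5 → advance +1; mR−mL=33/5 → turn +1·90°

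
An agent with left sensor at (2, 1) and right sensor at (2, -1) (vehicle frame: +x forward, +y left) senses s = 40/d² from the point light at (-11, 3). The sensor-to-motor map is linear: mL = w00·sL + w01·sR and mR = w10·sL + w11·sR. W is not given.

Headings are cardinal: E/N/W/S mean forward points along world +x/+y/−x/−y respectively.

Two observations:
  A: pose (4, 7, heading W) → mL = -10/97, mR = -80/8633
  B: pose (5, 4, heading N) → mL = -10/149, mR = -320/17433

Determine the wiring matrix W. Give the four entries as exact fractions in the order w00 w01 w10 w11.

0 -1/2 -1/2 1/2

obs A: pose=(4,7,W) → sL=20/89, sR=20/97, mL=-10/97, mR=-80/8633
obs B: pose=(5,4,N) → sL=20/117, sR=20/149, mL=-10/149, mR=-320/17433
sensor matrix S = [[20/89, 20/97], [20/117, 20/149]]; det S = -764800/150499089
solve [mL_A; mL_B] = S·[w00; w01] and [mR_A; mR_B] = S·[w10; w11]:
  w00 = 0, w01 = -1/2, w10 = -1/2, w11 = 1/2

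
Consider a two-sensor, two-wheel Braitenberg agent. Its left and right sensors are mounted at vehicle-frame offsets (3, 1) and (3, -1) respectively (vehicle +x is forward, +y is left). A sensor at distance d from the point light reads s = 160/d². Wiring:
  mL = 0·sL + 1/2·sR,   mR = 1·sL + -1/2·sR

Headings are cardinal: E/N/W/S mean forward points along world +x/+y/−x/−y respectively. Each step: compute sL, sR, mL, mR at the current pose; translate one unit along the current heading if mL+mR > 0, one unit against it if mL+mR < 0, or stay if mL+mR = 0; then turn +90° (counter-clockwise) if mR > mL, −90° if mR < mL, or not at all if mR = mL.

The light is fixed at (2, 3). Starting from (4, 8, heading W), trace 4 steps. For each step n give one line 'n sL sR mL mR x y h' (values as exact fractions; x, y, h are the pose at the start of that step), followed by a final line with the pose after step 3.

0 160/17 160/37 80/37 4560/629 4 8 W
1 20 40 20 0 3 8 S
2 160/13 160/29 80/29 3600/377 3 7 W
3 80 80 40 40 2 7 S
final 2 6 S

n=0: pose=(4,8,W); sL=160/17, sR=160/37; mL=80/37, mR=4560/629; mL+mR=160/17 → advance +1; mR−mL=3200/629 → turn +1·90°
n=1: pose=(3,8,S); sL=20, sR=40; mL=20, mR=0; mL+mR=20 → advance +1; mR−mL=-20 → turn -1·90°
n=2: pose=(3,7,W); sL=160/13, sR=160/29; mL=80/29, mR=3600/377; mL+mR=160/13 → advance +1; mR−mL=2560/377 → turn +1·90°
n=3: pose=(2,7,S); sL=80, sR=80; mL=40, mR=40; mL+mR=80 → advance +1; mR−mL=0 → turn +0·90°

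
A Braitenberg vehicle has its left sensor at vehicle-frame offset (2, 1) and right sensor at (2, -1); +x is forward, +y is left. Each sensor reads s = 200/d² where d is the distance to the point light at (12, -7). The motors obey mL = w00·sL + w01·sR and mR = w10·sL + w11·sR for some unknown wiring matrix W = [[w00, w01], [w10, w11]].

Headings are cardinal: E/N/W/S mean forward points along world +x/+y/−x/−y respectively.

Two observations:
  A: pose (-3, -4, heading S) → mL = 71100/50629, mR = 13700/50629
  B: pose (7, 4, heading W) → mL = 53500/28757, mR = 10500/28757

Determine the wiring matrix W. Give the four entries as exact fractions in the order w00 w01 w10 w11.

1 1/2 -1/2 1

obs A: pose=(-3,-4,S) → sL=200/197, sR=200/257, mL=71100/50629, mR=13700/50629
obs B: pose=(7,4,W) → sL=200/149, sR=200/193, mL=53500/28757, mR=10500/28757
sensor matrix S = [[200/197, 200/257], [200/149, 200/193]]; det S = 10880000/1455938153
solve [mL_A; mL_B] = S·[w00; w01] and [mR_A; mR_B] = S·[w10; w11]:
  w00 = 1, w01 = 1/2, w10 = -1/2, w11 = 1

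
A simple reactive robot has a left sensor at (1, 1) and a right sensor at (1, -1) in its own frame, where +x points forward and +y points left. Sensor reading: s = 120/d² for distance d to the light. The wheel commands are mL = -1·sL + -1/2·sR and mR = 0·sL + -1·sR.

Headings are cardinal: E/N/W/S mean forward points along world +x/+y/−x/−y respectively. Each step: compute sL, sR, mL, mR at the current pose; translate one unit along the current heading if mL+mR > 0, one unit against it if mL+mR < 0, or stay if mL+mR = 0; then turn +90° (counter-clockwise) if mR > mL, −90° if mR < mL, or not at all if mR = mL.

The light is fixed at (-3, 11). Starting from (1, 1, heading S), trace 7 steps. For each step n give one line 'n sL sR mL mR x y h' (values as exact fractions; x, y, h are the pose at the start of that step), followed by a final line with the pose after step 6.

0 60/73 12/13 -1218/949 -12/13 1 1 S
1 120/89 24/25 -4068/2225 -24/25 1 2 E
2 30/17 3/2 -171/68 -3/2 0 2 N
3 24/25 24/17 -708/425 -24/17 0 1 W
4 60/73 12/13 -1218/949 -12/13 1 1 S
5 120/89 24/25 -4068/2225 -24/25 1 2 E
6 30/17 3/2 -171/68 -3/2 0 2 N
final 0 1 W

n=0: pose=(1,1,S); sL=60/73, sR=12/13; mL=-1218/949, mR=-12/13; mL+mR=-2094/949 → advance -1; mR−mL=342/949 → turn +1·90°
n=1: pose=(1,2,E); sL=120/89, sR=24/25; mL=-4068/2225, mR=-24/25; mL+mR=-6204/2225 → advance -1; mR−mL=1932/2225 → turn +1·90°
n=2: pose=(0,2,N); sL=30/17, sR=3/2; mL=-171/68, mR=-3/2; mL+mR=-273/68 → advance -1; mR−mL=69/68 → turn +1·90°
n=3: pose=(0,1,W); sL=24/25, sR=24/17; mL=-708/425, mR=-24/17; mL+mR=-1308/425 → advance -1; mR−mL=108/425 → turn +1·90°
n=4: pose=(1,1,S); sL=60/73, sR=12/13; mL=-1218/949, mR=-12/13; mL+mR=-2094/949 → advance -1; mR−mL=342/949 → turn +1·90°
n=5: pose=(1,2,E); sL=120/89, sR=24/25; mL=-4068/2225, mR=-24/25; mL+mR=-6204/2225 → advance -1; mR−mL=1932/2225 → turn +1·90°
n=6: pose=(0,2,N); sL=30/17, sR=3/2; mL=-171/68, mR=-3/2; mL+mR=-273/68 → advance -1; mR−mL=69/68 → turn +1·90°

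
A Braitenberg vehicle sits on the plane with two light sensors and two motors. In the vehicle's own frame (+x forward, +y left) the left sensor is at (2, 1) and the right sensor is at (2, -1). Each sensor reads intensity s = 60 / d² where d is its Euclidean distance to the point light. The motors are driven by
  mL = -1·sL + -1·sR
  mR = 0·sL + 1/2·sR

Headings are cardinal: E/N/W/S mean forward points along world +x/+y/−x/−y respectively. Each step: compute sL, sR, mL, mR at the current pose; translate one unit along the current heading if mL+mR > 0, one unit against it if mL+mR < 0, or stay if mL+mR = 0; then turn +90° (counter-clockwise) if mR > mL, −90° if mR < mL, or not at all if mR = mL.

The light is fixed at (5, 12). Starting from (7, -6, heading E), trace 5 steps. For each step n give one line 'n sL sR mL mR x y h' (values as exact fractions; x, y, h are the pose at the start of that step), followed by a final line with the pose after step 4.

n=0: pose=(7,-6,E); sL=12/61, sR=60/377; mL=-8184/22997, mR=30/377; mL+mR=-6354/22997 → advance -1; mR−mL=10014/22997 → turn +1·90°
n=1: pose=(6,-6,N); sL=15/64, sR=3/13; mL=-387/832, mR=3/26; mL+mR=-291/832 → advance -1; mR−mL=483/832 → turn +1·90°
n=2: pose=(6,-7,W); sL=60/401, sR=12/65; mL=-8712/26065, mR=6/65; mL+mR=-6306/26065 → advance -1; mR−mL=11118/26065 → turn +1·90°
n=3: pose=(7,-7,S); sL=2/15, sR=30/221; mL=-892/3315, mR=15/221; mL+mR=-667/3315 → advance -1; mR−mL=1117/3315 → turn +1·90°
n=4: pose=(7,-6,E); sL=12/61, sR=60/377; mL=-8184/22997, mR=30/377; mL+mR=-6354/22997 → advance -1; mR−mL=10014/22997 → turn +1·90°

0 12/61 60/377 -8184/22997 30/377 7 -6 E
1 15/64 3/13 -387/832 3/26 6 -6 N
2 60/401 12/65 -8712/26065 6/65 6 -7 W
3 2/15 30/221 -892/3315 15/221 7 -7 S
4 12/61 60/377 -8184/22997 30/377 7 -6 E
final 6 -6 N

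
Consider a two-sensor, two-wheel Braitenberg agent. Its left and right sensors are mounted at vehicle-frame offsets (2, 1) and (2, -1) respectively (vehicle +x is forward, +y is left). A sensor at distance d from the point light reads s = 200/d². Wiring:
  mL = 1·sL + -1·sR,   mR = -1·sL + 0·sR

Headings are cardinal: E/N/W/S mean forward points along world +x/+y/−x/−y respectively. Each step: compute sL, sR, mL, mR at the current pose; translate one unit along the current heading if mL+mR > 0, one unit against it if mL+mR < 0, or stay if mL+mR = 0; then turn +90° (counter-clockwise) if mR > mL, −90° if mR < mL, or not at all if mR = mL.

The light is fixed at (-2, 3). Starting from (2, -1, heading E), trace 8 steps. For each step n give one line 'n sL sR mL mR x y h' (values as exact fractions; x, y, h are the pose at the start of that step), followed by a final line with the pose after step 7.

0 40/9 200/61 640/549 -40/9 2 -1 E
1 50/13 5 -15/13 -50/13 1 -1 S
2 200/17 40 -480/17 -200/17 1 0 W
3 4 100/17 -32/17 -4 2 0 S
4 200/13 40 -320/13 -200/13 2 1 W
5 50/13 25/4 -125/52 -50/13 3 1 S
6 200/13 200/9 -800/117 -200/13 3 2 W
7 100/13 4 48/13 -100/13 4 2 N
final 4 1 E

n=0: pose=(2,-1,E); sL=40/9, sR=200/61; mL=640/549, mR=-40/9; mL+mR=-200/61 → advance -1; mR−mL=-3080/549 → turn -1·90°
n=1: pose=(1,-1,S); sL=50/13, sR=5; mL=-15/13, mR=-50/13; mL+mR=-5 → advance -1; mR−mL=-35/13 → turn -1·90°
n=2: pose=(1,0,W); sL=200/17, sR=40; mL=-480/17, mR=-200/17; mL+mR=-40 → advance -1; mR−mL=280/17 → turn +1·90°
n=3: pose=(2,0,S); sL=4, sR=100/17; mL=-32/17, mR=-4; mL+mR=-100/17 → advance -1; mR−mL=-36/17 → turn -1·90°
n=4: pose=(2,1,W); sL=200/13, sR=40; mL=-320/13, mR=-200/13; mL+mR=-40 → advance -1; mR−mL=120/13 → turn +1·90°
n=5: pose=(3,1,S); sL=50/13, sR=25/4; mL=-125/52, mR=-50/13; mL+mR=-25/4 → advance -1; mR−mL=-75/52 → turn -1·90°
n=6: pose=(3,2,W); sL=200/13, sR=200/9; mL=-800/117, mR=-200/13; mL+mR=-200/9 → advance -1; mR−mL=-1000/117 → turn -1·90°
n=7: pose=(4,2,N); sL=100/13, sR=4; mL=48/13, mR=-100/13; mL+mR=-4 → advance -1; mR−mL=-148/13 → turn -1·90°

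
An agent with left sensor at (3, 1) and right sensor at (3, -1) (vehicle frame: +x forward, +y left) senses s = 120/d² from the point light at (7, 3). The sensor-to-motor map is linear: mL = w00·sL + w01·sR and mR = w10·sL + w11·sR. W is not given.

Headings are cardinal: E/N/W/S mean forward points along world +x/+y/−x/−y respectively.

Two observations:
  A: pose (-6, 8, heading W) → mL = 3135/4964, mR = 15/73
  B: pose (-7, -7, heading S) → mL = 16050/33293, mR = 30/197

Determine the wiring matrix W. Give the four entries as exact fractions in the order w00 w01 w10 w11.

obs A: pose=(-6,8,W) → sL=15/34, sR=30/73, mL=3135/4964, mR=15/73
obs B: pose=(-7,-7,S) → sL=60/169, sR=60/197, mL=16050/33293, mR=30/197
sensor matrix S = [[15/34, 30/73], [60/169, 60/197]]; det S = -476550/41316613
solve [mL_A; mL_B] = S·[w00; w01] and [mR_A; mR_B] = S·[w10; w11]:
  w00 = 1/2, w01 = 1, w10 = 0, w11 = 1/2

1/2 1 0 1/2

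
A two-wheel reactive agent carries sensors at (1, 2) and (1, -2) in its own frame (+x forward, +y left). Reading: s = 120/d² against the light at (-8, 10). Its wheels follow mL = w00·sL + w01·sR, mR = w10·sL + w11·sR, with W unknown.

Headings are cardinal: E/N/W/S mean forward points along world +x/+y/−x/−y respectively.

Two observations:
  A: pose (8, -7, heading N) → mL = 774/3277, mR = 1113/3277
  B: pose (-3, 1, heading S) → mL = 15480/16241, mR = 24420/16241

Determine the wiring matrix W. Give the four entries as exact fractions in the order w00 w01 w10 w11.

obs A: pose=(8,-7,N) → sL=30/113, sR=6/29, mL=774/3277, mR=1113/3277
obs B: pose=(-3,1,S) → sL=120/149, sR=120/109, mL=15480/16241, mR=24420/16241
sensor matrix S = [[30/113, 6/29], [120/149, 120/109]]; det S = 6687360/53221757
solve [mL_A; mL_B] = S·[w00; w01] and [mR_A; mR_B] = S·[w10; w11]:
  w00 = 1/2, w01 = 1/2, w10 = 1/2, w11 = 1

1/2 1/2 1/2 1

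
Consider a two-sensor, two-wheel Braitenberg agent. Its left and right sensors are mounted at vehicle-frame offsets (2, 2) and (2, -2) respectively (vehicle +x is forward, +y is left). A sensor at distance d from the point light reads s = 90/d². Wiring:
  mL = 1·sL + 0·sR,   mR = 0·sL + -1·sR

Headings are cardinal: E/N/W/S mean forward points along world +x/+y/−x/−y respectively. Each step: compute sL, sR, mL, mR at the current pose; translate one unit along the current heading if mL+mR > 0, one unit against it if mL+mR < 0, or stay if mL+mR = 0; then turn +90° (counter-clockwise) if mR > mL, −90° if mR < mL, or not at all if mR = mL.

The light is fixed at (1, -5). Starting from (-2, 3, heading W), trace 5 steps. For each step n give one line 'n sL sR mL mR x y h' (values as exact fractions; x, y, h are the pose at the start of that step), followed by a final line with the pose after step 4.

n=0: pose=(-2,3,W); sL=90/61, sR=18/25; mL=90/61, mR=-18/25; mL+mR=1152/1525 → advance +1; mR−mL=-3348/1525 → turn -1·90°
n=1: pose=(-3,3,N); sL=45/68, sR=45/52; mL=45/68, mR=-45/52; mL+mR=-45/221 → advance -1; mR−mL=-675/442 → turn -1·90°
n=2: pose=(-3,2,E); sL=18/17, sR=90/29; mL=18/17, mR=-90/29; mL+mR=-1008/493 → advance -1; mR−mL=-2052/493 → turn -1·90°
n=3: pose=(-4,2,S); sL=45/17, sR=45/37; mL=45/17, mR=-45/37; mL+mR=900/629 → advance +1; mR−mL=-2430/629 → turn -1·90°
n=4: pose=(-4,1,W); sL=18/13, sR=90/113; mL=18/13, mR=-90/113; mL+mR=864/1469 → advance +1; mR−mL=-3204/1469 → turn -1·90°

0 90/61 18/25 90/61 -18/25 -2 3 W
1 45/68 45/52 45/68 -45/52 -3 3 N
2 18/17 90/29 18/17 -90/29 -3 2 E
3 45/17 45/37 45/17 -45/37 -4 2 S
4 18/13 90/113 18/13 -90/113 -4 1 W
final -5 1 N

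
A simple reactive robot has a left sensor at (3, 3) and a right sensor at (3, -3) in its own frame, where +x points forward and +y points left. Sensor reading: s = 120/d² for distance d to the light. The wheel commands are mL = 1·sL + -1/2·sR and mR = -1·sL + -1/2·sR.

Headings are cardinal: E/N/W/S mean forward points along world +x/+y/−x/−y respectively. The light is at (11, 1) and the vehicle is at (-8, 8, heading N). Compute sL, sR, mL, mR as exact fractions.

15/73 30/89 240/6497 -2430/6497

left sensor world pos  = (-11, 11); dL² = 584
right sensor world pos = (-5, 11); dR² = 356
sL = 120/584 = 15/73
sR = 120/356 = 30/89
mL = 1·sL + -1/2·sR = 240/6497
mR = -1·sL + -1/2·sR = -2430/6497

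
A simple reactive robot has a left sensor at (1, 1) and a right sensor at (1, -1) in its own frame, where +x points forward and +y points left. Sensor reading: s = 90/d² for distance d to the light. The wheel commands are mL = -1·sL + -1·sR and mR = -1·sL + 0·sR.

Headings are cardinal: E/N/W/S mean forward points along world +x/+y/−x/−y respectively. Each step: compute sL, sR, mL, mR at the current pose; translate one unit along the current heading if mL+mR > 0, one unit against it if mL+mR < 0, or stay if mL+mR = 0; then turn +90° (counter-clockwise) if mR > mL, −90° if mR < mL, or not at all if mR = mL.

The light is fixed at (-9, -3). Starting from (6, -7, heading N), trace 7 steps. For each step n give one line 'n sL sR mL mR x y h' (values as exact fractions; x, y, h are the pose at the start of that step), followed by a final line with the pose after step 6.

n=0: pose=(6,-7,N); sL=18/41, sR=18/53; mL=-1692/2173, mR=-18/41; mL+mR=-2646/2173 → advance -1; mR−mL=18/53 → turn +1·90°
n=1: pose=(6,-8,W); sL=45/116, sR=45/106; mL=-4995/6148, mR=-45/116; mL+mR=-1845/1537 → advance -1; mR−mL=45/106 → turn +1·90°
n=2: pose=(7,-8,S); sL=18/65, sR=10/29; mL=-1172/1885, mR=-18/65; mL+mR=-1694/1885 → advance -1; mR−mL=10/29 → turn +1·90°
n=3: pose=(7,-7,E); sL=45/149, sR=45/157; mL=-13770/23393, mR=-45/149; mL+mR=-20835/23393 → advance -1; mR−mL=45/157 → turn +1·90°
n=4: pose=(6,-7,N); sL=18/41, sR=18/53; mL=-1692/2173, mR=-18/41; mL+mR=-2646/2173 → advance -1; mR−mL=18/53 → turn +1·90°
n=5: pose=(6,-8,W); sL=45/116, sR=45/106; mL=-4995/6148, mR=-45/116; mL+mR=-1845/1537 → advance -1; mR−mL=45/106 → turn +1·90°
n=6: pose=(7,-8,S); sL=18/65, sR=10/29; mL=-1172/1885, mR=-18/65; mL+mR=-1694/1885 → advance -1; mR−mL=10/29 → turn +1·90°

0 18/41 18/53 -1692/2173 -18/41 6 -7 N
1 45/116 45/106 -4995/6148 -45/116 6 -8 W
2 18/65 10/29 -1172/1885 -18/65 7 -8 S
3 45/149 45/157 -13770/23393 -45/149 7 -7 E
4 18/41 18/53 -1692/2173 -18/41 6 -7 N
5 45/116 45/106 -4995/6148 -45/116 6 -8 W
6 18/65 10/29 -1172/1885 -18/65 7 -8 S
final 7 -7 E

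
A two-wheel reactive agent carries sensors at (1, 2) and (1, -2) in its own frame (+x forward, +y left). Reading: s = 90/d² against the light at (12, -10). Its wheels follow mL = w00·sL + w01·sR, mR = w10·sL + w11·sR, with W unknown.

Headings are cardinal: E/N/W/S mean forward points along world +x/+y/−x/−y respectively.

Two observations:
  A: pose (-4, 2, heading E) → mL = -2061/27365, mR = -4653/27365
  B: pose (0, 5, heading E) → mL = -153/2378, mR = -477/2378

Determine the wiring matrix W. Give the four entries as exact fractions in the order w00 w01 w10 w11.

-1 1/2 1/2 -1

obs A: pose=(-4,2,E) → sL=90/421, sR=18/65, mL=-2061/27365, mR=-4653/27365
obs B: pose=(0,5,E) → sL=9/41, sR=9/29, mL=-153/2378, mR=-477/2378
sensor matrix S = [[90/421, 18/65], [9/41, 9/29]]; det S = 180792/32536985
solve [mL_A; mL_B] = S·[w00; w01] and [mR_A; mR_B] = S·[w10; w11]:
  w00 = -1, w01 = 1/2, w10 = 1/2, w11 = -1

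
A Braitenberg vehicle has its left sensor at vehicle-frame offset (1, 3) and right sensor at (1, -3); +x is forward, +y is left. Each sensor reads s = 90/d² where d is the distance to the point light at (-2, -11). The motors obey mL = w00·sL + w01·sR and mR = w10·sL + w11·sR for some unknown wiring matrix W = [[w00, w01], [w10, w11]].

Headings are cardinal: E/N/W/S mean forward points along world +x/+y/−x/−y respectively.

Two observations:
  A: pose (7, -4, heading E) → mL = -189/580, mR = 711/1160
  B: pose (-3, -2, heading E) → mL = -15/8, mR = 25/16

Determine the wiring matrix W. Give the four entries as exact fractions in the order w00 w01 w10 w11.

1 -1 1/2 1/2

obs A: pose=(7,-4,E) → sL=9/20, sR=45/58, mL=-189/580, mR=711/1160
obs B: pose=(-3,-2,E) → sL=5/8, sR=5/2, mL=-15/8, mR=25/16
sensor matrix S = [[9/20, 45/58], [5/8, 5/2]]; det S = 297/464
solve [mL_A; mL_B] = S·[w00; w01] and [mR_A; mR_B] = S·[w10; w11]:
  w00 = 1, w01 = -1, w10 = 1/2, w11 = 1/2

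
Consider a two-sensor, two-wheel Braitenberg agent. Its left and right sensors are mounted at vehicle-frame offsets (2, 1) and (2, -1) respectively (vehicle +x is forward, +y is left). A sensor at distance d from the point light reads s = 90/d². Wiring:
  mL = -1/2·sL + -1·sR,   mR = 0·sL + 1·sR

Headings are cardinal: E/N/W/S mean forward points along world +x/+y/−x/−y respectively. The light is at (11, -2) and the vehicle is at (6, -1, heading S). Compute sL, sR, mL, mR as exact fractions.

left sensor world pos  = (7, -3); dL² = 17
right sensor world pos = (5, -3); dR² = 37
sL = 90/17 = 90/17
sR = 90/37 = 90/37
mL = -1/2·sL + -1·sR = -3195/629
mR = 0·sL + 1·sR = 90/37

90/17 90/37 -3195/629 90/37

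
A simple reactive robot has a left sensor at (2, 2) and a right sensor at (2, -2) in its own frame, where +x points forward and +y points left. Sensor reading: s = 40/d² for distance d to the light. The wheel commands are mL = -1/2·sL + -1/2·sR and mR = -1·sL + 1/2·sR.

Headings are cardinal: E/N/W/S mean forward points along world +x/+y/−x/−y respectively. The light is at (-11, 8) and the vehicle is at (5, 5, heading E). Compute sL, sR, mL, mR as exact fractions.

8/65 40/349 -2696/22685 -1492/22685

left sensor world pos  = (7, 7); dL² = 325
right sensor world pos = (7, 3); dR² = 349
sL = 40/325 = 8/65
sR = 40/349 = 40/349
mL = -1/2·sL + -1/2·sR = -2696/22685
mR = -1·sL + 1/2·sR = -1492/22685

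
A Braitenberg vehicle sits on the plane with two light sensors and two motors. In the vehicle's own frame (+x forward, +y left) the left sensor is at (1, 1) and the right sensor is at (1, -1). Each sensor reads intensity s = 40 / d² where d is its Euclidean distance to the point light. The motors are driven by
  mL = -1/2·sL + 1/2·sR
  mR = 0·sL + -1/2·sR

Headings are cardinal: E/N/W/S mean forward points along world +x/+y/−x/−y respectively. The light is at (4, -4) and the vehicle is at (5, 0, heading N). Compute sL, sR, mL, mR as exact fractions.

8/5 40/29 -16/145 -20/29

left sensor world pos  = (4, 1); dL² = 25
right sensor world pos = (6, 1); dR² = 29
sL = 40/25 = 8/5
sR = 40/29 = 40/29
mL = -1/2·sL + 1/2·sR = -16/145
mR = 0·sL + -1/2·sR = -20/29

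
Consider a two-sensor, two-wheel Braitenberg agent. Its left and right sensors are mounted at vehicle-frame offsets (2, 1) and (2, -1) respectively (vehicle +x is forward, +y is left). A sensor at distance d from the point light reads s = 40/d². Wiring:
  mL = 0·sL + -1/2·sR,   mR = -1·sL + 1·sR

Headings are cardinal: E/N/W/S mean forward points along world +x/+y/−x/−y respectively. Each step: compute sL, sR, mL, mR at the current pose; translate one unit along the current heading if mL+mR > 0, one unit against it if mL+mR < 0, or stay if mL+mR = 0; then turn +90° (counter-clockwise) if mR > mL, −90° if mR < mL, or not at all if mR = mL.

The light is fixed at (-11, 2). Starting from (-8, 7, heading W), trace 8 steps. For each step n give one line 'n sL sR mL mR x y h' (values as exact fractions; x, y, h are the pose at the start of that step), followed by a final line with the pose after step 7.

0 40/17 40/37 -20/37 -800/629 -8 7 W
1 20/29 20/37 -10/37 -160/1073 -7 7 N
2 40/13 40/29 -20/29 -640/377 -7 6 W
3 10/13 5/9 -5/18 -25/117 -6 6 N
4 40/13 8/5 -4/5 -96/65 -6 5 W
5 4/5 20/37 -10/37 -48/185 -5 5 N
6 40/17 8/5 -4/5 -64/85 -5 4 W
7 5/8 10/9 -5/9 35/72 -4 4 S
final -4 5 E

n=0: pose=(-8,7,W); sL=40/17, sR=40/37; mL=-20/37, mR=-800/629; mL+mR=-1140/629 → advance -1; mR−mL=-460/629 → turn -1·90°
n=1: pose=(-7,7,N); sL=20/29, sR=20/37; mL=-10/37, mR=-160/1073; mL+mR=-450/1073 → advance -1; mR−mL=130/1073 → turn +1·90°
n=2: pose=(-7,6,W); sL=40/13, sR=40/29; mL=-20/29, mR=-640/377; mL+mR=-900/377 → advance -1; mR−mL=-380/377 → turn -1·90°
n=3: pose=(-6,6,N); sL=10/13, sR=5/9; mL=-5/18, mR=-25/117; mL+mR=-115/234 → advance -1; mR−mL=5/78 → turn +1·90°
n=4: pose=(-6,5,W); sL=40/13, sR=8/5; mL=-4/5, mR=-96/65; mL+mR=-148/65 → advance -1; mR−mL=-44/65 → turn -1·90°
n=5: pose=(-5,5,N); sL=4/5, sR=20/37; mL=-10/37, mR=-48/185; mL+mR=-98/185 → advance -1; mR−mL=2/185 → turn +1·90°
n=6: pose=(-5,4,W); sL=40/17, sR=8/5; mL=-4/5, mR=-64/85; mL+mR=-132/85 → advance -1; mR−mL=4/85 → turn +1·90°
n=7: pose=(-4,4,S); sL=5/8, sR=10/9; mL=-5/9, mR=35/72; mL+mR=-5/72 → advance -1; mR−mL=25/24 → turn +1·90°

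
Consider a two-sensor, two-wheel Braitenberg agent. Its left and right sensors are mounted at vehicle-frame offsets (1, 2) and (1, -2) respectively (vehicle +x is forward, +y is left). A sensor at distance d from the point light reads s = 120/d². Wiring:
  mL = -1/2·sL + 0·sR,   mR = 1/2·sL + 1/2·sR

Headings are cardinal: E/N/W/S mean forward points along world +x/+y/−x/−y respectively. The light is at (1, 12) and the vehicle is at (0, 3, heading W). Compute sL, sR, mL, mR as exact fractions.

left sensor world pos  = (-1, 1); dL² = 125
right sensor world pos = (-1, 5); dR² = 53
sL = 120/125 = 24/25
sR = 120/53 = 120/53
mL = -1/2·sL + 0·sR = -12/25
mR = 1/2·sL + 1/2·sR = 2136/1325

24/25 120/53 -12/25 2136/1325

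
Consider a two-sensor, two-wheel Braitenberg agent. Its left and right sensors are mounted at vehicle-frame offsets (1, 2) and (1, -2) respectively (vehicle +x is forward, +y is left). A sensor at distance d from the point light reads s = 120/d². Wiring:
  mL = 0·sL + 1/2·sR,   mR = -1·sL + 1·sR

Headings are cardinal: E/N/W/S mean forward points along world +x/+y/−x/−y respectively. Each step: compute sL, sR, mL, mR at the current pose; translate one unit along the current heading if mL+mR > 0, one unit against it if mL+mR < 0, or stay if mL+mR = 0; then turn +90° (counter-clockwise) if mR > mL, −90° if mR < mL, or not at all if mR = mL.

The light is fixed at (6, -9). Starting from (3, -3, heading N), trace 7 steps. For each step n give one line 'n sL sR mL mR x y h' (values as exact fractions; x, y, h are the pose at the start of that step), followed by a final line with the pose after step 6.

0 60/37 12/5 6/5 144/185 3 -3 N
1 24/17 120/29 60/29 1344/493 3 -2 E
2 3/2 15/8 15/16 3/8 4 -2 N
3 120/101 120/37 60/37 7680/3737 4 -1 E
4 4/3 60/41 30/41 16/123 5 -1 N
5 120/121 120/49 60/49 8640/5929 5 0 E
6 15/13 15/13 15/26 0 6 0 N
final 6 1 E

n=0: pose=(3,-3,N); sL=60/37, sR=12/5; mL=6/5, mR=144/185; mL+mR=366/185 → advance +1; mR−mL=-78/185 → turn -1·90°
n=1: pose=(3,-2,E); sL=24/17, sR=120/29; mL=60/29, mR=1344/493; mL+mR=2364/493 → advance +1; mR−mL=324/493 → turn +1·90°
n=2: pose=(4,-2,N); sL=3/2, sR=15/8; mL=15/16, mR=3/8; mL+mR=21/16 → advance +1; mR−mL=-9/16 → turn -1·90°
n=3: pose=(4,-1,E); sL=120/101, sR=120/37; mL=60/37, mR=7680/3737; mL+mR=13740/3737 → advance +1; mR−mL=1620/3737 → turn +1·90°
n=4: pose=(5,-1,N); sL=4/3, sR=60/41; mL=30/41, mR=16/123; mL+mR=106/123 → advance +1; mR−mL=-74/123 → turn -1·90°
n=5: pose=(5,0,E); sL=120/121, sR=120/49; mL=60/49, mR=8640/5929; mL+mR=15900/5929 → advance +1; mR−mL=1380/5929 → turn +1·90°
n=6: pose=(6,0,N); sL=15/13, sR=15/13; mL=15/26, mR=0; mL+mR=15/26 → advance +1; mR−mL=-15/26 → turn -1·90°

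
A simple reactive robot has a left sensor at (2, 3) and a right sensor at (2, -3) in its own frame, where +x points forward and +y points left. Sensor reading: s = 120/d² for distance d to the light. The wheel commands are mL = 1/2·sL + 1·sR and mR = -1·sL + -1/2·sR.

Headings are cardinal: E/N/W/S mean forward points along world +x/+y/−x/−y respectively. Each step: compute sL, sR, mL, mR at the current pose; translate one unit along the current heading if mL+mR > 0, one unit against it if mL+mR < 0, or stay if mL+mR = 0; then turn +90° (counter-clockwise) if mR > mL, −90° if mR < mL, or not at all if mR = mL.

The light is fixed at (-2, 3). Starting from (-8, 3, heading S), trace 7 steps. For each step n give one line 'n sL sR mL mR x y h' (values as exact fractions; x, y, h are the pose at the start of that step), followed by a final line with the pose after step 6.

0 120/13 24/17 1332/221 -2196/221 -8 3 S
1 30/17 3/2 81/34 -171/68 -8 4 W
2 120/73 120/13 9540/949 -5940/949 -7 4 N
3 60/17 12 234/17 -162/17 -7 5 E
4 120 120/49 3060/49 -5940/49 -6 5 S
5 10/3 5/3 10/3 -25/6 -6 6 W
6 120/61 24/5 1764/305 -1332/305 -5 6 N
final -5 7 E

n=0: pose=(-8,3,S); sL=120/13, sR=24/17; mL=1332/221, mR=-2196/221; mL+mR=-864/221 → advance -1; mR−mL=-3528/221 → turn -1·90°
n=1: pose=(-8,4,W); sL=30/17, sR=3/2; mL=81/34, mR=-171/68; mL+mR=-9/68 → advance -1; mR−mL=-333/68 → turn -1·90°
n=2: pose=(-7,4,N); sL=120/73, sR=120/13; mL=9540/949, mR=-5940/949; mL+mR=3600/949 → advance +1; mR−mL=-15480/949 → turn -1·90°
n=3: pose=(-7,5,E); sL=60/17, sR=12; mL=234/17, mR=-162/17; mL+mR=72/17 → advance +1; mR−mL=-396/17 → turn -1·90°
n=4: pose=(-6,5,S); sL=120, sR=120/49; mL=3060/49, mR=-5940/49; mL+mR=-2880/49 → advance -1; mR−mL=-9000/49 → turn -1·90°
n=5: pose=(-6,6,W); sL=10/3, sR=5/3; mL=10/3, mR=-25/6; mL+mR=-5/6 → advance -1; mR−mL=-15/2 → turn -1·90°
n=6: pose=(-5,6,N); sL=120/61, sR=24/5; mL=1764/305, mR=-1332/305; mL+mR=432/305 → advance +1; mR−mL=-3096/305 → turn -1·90°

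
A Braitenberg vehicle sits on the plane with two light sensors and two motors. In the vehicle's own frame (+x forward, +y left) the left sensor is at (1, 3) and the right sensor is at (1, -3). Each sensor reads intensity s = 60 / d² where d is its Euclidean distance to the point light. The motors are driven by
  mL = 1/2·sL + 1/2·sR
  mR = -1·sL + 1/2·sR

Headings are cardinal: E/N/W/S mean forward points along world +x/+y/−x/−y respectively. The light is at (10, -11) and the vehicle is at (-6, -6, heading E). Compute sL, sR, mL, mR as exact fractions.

60/289 60/229 15540/66181 -5070/66181

left sensor world pos  = (-5, -3); dL² = 289
right sensor world pos = (-5, -9); dR² = 229
sL = 60/289 = 60/289
sR = 60/229 = 60/229
mL = 1/2·sL + 1/2·sR = 15540/66181
mR = -1·sL + 1/2·sR = -5070/66181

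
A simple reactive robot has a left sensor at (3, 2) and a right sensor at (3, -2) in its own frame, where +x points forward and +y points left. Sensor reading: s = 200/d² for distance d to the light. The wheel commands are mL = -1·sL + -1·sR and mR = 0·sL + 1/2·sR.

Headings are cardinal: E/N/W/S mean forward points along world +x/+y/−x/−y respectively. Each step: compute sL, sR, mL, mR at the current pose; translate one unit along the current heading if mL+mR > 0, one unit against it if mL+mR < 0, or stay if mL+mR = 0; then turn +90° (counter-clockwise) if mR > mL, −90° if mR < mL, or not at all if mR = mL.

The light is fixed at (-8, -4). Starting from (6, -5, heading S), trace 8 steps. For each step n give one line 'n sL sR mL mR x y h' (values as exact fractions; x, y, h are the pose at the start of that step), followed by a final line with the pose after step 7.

n=0: pose=(6,-5,S); sL=25/34, sR=5/4; mL=-135/68, mR=5/8; mL+mR=-185/136 → advance -1; mR−mL=355/136 → turn +1·90°
n=1: pose=(6,-4,E); sL=200/293, sR=200/293; mL=-400/293, mR=100/293; mL+mR=-300/293 → advance -1; mR−mL=500/293 → turn +1·90°
n=2: pose=(5,-4,N); sL=20/13, sR=100/117; mL=-280/117, mR=50/117; mL+mR=-230/117 → advance -1; mR−mL=110/39 → turn +1·90°
n=3: pose=(5,-5,W); sL=200/109, sR=200/101; mL=-42000/11009, mR=100/101; mL+mR=-31100/11009 → advance -1; mR−mL=52900/11009 → turn +1·90°
n=4: pose=(6,-5,S); sL=25/34, sR=5/4; mL=-135/68, mR=5/8; mL+mR=-185/136 → advance -1; mR−mL=355/136 → turn +1·90°
n=5: pose=(6,-4,E); sL=200/293, sR=200/293; mL=-400/293, mR=100/293; mL+mR=-300/293 → advance -1; mR−mL=500/293 → turn +1·90°
n=6: pose=(5,-4,N); sL=20/13, sR=100/117; mL=-280/117, mR=50/117; mL+mR=-230/117 → advance -1; mR−mL=110/39 → turn +1·90°
n=7: pose=(5,-5,W); sL=200/109, sR=200/101; mL=-42000/11009, mR=100/101; mL+mR=-31100/11009 → advance -1; mR−mL=52900/11009 → turn +1·90°

0 25/34 5/4 -135/68 5/8 6 -5 S
1 200/293 200/293 -400/293 100/293 6 -4 E
2 20/13 100/117 -280/117 50/117 5 -4 N
3 200/109 200/101 -42000/11009 100/101 5 -5 W
4 25/34 5/4 -135/68 5/8 6 -5 S
5 200/293 200/293 -400/293 100/293 6 -4 E
6 20/13 100/117 -280/117 50/117 5 -4 N
7 200/109 200/101 -42000/11009 100/101 5 -5 W
final 6 -5 S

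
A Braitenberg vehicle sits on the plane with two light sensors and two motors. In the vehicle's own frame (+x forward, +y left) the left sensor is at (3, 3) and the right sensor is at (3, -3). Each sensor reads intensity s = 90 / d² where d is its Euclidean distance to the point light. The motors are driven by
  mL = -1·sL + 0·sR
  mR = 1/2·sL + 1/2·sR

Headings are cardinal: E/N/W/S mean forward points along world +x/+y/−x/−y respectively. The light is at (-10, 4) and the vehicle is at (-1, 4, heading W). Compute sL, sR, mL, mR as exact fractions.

2 2 -2 2

left sensor world pos  = (-4, 1); dL² = 45
right sensor world pos = (-4, 7); dR² = 45
sL = 90/45 = 2
sR = 90/45 = 2
mL = -1·sL + 0·sR = -2
mR = 1/2·sL + 1/2·sR = 2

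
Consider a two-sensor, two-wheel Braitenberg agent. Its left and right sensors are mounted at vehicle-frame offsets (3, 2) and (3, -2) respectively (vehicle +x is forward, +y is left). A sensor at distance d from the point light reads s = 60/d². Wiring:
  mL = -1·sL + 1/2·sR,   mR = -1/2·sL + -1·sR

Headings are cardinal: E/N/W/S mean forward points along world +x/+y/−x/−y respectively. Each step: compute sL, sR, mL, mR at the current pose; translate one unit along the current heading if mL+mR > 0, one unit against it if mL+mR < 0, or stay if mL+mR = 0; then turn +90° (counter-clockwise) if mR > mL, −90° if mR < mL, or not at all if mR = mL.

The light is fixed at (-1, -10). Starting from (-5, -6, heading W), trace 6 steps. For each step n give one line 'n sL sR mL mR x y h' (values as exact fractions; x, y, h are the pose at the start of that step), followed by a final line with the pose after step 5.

0 60/53 12/17 -702/901 -1146/901 -5 -6 W
1 30/37 6/5 -39/185 -297/185 -4 -6 N
2 12/5 60 138/5 -306/5 -4 -7 E
3 15 5/3 -85/6 -55/6 -5 -7 S
4 60/37 12 162/37 -474/37 -5 -6 E
5 6 6/5 -27/5 -21/5 -6 -6 S
final -6 -5 E

n=0: pose=(-5,-6,W); sL=60/53, sR=12/17; mL=-702/901, mR=-1146/901; mL+mR=-1848/901 → advance -1; mR−mL=-444/901 → turn -1·90°
n=1: pose=(-4,-6,N); sL=30/37, sR=6/5; mL=-39/185, mR=-297/185; mL+mR=-336/185 → advance -1; mR−mL=-258/185 → turn -1·90°
n=2: pose=(-4,-7,E); sL=12/5, sR=60; mL=138/5, mR=-306/5; mL+mR=-168/5 → advance -1; mR−mL=-444/5 → turn -1·90°
n=3: pose=(-5,-7,S); sL=15, sR=5/3; mL=-85/6, mR=-55/6; mL+mR=-70/3 → advance -1; mR−mL=5 → turn +1·90°
n=4: pose=(-5,-6,E); sL=60/37, sR=12; mL=162/37, mR=-474/37; mL+mR=-312/37 → advance -1; mR−mL=-636/37 → turn -1·90°
n=5: pose=(-6,-6,S); sL=6, sR=6/5; mL=-27/5, mR=-21/5; mL+mR=-48/5 → advance -1; mR−mL=6/5 → turn +1·90°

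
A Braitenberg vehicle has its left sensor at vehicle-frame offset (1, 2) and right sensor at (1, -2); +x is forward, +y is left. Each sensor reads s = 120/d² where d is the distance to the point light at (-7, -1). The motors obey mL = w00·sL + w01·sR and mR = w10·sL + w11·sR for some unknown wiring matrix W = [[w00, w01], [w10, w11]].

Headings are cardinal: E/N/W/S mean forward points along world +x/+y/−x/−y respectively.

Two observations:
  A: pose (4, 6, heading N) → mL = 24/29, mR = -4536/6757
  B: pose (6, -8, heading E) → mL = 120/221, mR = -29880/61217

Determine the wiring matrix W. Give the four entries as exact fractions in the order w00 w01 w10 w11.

1 0 -1/2 -1/2

obs A: pose=(4,6,N) → sL=24/29, sR=120/233, mL=24/29, mR=-4536/6757
obs B: pose=(6,-8,E) → sL=120/221, sR=120/277, mL=120/221, mR=-29880/61217
sensor matrix S = [[24/29, 120/233], [120/221, 120/277]]; det S = 32624640/413643269
solve [mL_A; mL_B] = S·[w00; w01] and [mR_A; mR_B] = S·[w10; w11]:
  w00 = 1, w01 = 0, w10 = -1/2, w11 = -1/2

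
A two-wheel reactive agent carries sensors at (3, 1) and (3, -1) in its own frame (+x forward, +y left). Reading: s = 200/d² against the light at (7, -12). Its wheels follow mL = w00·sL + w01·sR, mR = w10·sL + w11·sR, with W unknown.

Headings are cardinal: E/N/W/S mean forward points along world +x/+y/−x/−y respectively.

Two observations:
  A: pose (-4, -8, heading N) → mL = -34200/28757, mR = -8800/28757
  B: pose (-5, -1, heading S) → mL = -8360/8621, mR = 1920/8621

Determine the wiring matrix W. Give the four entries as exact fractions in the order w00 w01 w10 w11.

obs A: pose=(-4,-8,N) → sL=200/193, sR=200/149, mL=-34200/28757, mR=-8800/28757
obs B: pose=(-5,-1,S) → sL=40/37, sR=200/233, mL=-8360/8621, mR=1920/8621
sensor matrix S = [[200/193, 200/149], [40/37, 200/233]]; det S = -139232000/247914097
solve [mL_A; mL_B] = S·[w00; w01] and [mR_A; mR_B] = S·[w10; w11]:
  w00 = -1/2, w01 = -1/2, w10 = 1, w11 = -1

-1/2 -1/2 1 -1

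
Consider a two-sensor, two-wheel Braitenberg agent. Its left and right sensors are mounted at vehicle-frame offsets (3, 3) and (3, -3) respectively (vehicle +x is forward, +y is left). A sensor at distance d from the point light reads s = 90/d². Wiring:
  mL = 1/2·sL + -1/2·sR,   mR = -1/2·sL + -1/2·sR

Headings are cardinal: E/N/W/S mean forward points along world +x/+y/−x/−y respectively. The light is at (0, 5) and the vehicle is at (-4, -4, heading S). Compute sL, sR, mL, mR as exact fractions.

18/29 90/193 432/5597 -3042/5597

left sensor world pos  = (-1, -7); dL² = 145
right sensor world pos = (-7, -7); dR² = 193
sL = 90/145 = 18/29
sR = 90/193 = 90/193
mL = 1/2·sL + -1/2·sR = 432/5597
mR = -1/2·sL + -1/2·sR = -3042/5597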